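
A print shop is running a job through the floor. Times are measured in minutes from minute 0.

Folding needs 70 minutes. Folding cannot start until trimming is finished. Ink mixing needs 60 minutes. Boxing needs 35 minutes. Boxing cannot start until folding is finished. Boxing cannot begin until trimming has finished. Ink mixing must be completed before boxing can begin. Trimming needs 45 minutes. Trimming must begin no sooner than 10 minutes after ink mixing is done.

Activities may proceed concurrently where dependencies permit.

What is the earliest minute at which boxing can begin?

185

Nothing blocks ink mixing, so it runs from minute 0 to minute 60.
Trimming cannot begin until ink mixing (finishes minute 60, plus 10-minute gap → minute 70). It runs from minute 70 to 70 + 45 = minute 115.
After trimming (finishes minute 115), folding can start at minute 115 and finishes at minute 185.
Boxing waits on folding (finishes minute 185); trimming (finishes minute 115); ink mixing (finishes minute 60). The latest of these is minute 185, which is the earliest boxing can start.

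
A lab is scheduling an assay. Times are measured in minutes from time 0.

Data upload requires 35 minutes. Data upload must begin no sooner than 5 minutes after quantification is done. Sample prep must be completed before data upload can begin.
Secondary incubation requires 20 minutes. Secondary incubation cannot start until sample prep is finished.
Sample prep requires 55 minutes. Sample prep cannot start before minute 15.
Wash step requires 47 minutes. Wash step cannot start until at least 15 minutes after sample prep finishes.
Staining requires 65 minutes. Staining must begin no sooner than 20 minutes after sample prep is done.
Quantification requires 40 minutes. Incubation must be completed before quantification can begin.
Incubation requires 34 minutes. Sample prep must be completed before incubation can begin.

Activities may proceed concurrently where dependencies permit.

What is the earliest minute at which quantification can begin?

104

Sample prep waits on its own release at minute 15, so it starts at minute 15 and finishes at 15 + 55 = minute 70.
After sample prep (finishes minute 70), incubation can start at minute 70 and finishes at minute 104.
Quantification waits on incubation (finishes minute 104), so the earliest it can start is minute 104.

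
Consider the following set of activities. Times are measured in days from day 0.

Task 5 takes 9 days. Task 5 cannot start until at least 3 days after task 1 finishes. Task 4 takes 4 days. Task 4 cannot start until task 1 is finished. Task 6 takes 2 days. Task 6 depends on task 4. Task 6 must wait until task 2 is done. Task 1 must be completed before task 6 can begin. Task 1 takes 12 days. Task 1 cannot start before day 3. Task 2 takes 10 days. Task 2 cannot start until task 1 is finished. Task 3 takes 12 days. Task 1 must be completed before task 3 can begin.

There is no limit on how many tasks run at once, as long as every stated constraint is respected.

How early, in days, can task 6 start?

25

After its own release at day 3, task 1 can start at day 3 and finishes at day 15.
After task 1 (finishes day 15), task 4 can start at day 15 and finishes at day 19.
Task 2 waits on task 1 (finishes day 15), so it starts at day 15 and finishes at 15 + 10 = day 25.
Task 6 waits on task 4 (finishes day 19); task 2 (finishes day 25); task 1 (finishes day 15). The latest of these is day 25, which is the earliest task 6 can start.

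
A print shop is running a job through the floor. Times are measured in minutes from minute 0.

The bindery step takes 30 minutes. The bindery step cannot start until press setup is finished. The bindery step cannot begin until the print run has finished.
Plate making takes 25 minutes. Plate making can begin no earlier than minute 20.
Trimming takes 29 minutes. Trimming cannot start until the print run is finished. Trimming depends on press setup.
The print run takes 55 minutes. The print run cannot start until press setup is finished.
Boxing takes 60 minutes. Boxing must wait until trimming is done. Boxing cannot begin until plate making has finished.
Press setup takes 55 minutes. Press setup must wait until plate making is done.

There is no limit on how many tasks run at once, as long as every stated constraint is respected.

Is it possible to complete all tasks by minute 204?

No

Plate making waits on its own release at minute 20, so it starts at minute 20 and finishes at 20 + 25 = minute 45.
After plate making (finishes minute 45), press setup can start at minute 45 and finishes at minute 100.
The print run cannot begin until press setup (finishes minute 100). It runs from minute 100 to 100 + 55 = minute 155.
The bindery step cannot start until press setup (finishes minute 100); the print run (finishes minute 155). The controlling bound is minute 155, so the bindery step finishes at 155 + 30 = minute 185.
For trimming: the print run (finishes minute 155); press setup (finishes minute 100). Taking the maximum gives a start of minute 155, and it finishes at 155 + 29 = minute 184.
For boxing: trimming (finishes minute 184); plate making (finishes minute 45). Taking the maximum gives a start of minute 184, and it finishes at 184 + 60 = minute 244.
The earliest everything can be done is minute 244, which is after the deadline of 204, so it is not possible.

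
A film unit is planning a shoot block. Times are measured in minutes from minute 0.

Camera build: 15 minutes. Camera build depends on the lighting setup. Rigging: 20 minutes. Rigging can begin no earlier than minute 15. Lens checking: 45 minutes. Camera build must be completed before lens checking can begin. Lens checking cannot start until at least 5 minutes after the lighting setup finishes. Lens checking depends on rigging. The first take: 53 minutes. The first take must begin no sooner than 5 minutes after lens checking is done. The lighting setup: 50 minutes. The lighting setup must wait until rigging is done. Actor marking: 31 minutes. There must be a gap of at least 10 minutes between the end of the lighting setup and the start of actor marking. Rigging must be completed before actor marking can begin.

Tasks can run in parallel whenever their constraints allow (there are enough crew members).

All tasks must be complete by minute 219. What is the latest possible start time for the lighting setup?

Nothing follows the first take; the deadline of minute 219 is its only limit. It must start by 219 − 53 = minute 166.
Lens checking feeds into the first take (must start by minute 166, minus 5-minute gap → minute 161); so lens checking must finish by minute 161 and therefore start by minute 116.
Since lens checking (must start by minute 116) depends on it, camera build must finish by minute 116. Backing off its 15-minute duration gives a latest start of minute 101.
Actor marking must finish by minute 219; it takes 31 minutes, so it must start by 219 − 31 = minute 188.
For the lighting setup: camera build (must start by minute 101); lens checking (must start by minute 116, minus 5-minute gap → minute 111); actor marking (must start by minute 188, minus 10-minute gap → minute 178). The most restrictive is minute 101; with a 50-minute duration, the lighting setup must start by minute 51.

51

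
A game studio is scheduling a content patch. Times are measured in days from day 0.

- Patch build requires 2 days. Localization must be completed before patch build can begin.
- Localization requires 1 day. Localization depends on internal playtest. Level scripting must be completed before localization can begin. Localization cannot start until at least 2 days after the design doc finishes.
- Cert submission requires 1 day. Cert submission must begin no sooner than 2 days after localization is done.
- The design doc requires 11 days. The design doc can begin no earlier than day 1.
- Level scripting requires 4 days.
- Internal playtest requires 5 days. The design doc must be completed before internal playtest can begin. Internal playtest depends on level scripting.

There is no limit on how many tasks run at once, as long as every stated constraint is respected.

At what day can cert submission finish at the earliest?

Level scripting can start immediately at day 0; it finishes at day 4.
After its own release at day 1, the design doc can start at day 1 and finishes at day 12.
For internal playtest: the design doc (finishes day 12); level scripting (finishes day 4). Taking the maximum gives a start of day 12, and it finishes at 12 + 5 = day 17.
Localization needs all of internal playtest (finishes day 17); level scripting (finishes day 4); the design doc (finishes day 12, plus 2-day gap → day 14). That puts its earliest start at day 17; it finishes at 17 + 1 = day 18.
After localization (finishes day 18, plus 2-day gap → day 20), cert submission can start at day 20 and finishes at day 21.

21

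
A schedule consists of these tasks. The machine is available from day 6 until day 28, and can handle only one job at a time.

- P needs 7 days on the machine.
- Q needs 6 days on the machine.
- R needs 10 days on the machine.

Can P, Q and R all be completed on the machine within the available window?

The machine window is 28 − 6 = 22 days.
Running back to back, the jobs need 7 + 6 + 10 = 23 days on the machine.
Since 23 > 22, they cannot all fit.

No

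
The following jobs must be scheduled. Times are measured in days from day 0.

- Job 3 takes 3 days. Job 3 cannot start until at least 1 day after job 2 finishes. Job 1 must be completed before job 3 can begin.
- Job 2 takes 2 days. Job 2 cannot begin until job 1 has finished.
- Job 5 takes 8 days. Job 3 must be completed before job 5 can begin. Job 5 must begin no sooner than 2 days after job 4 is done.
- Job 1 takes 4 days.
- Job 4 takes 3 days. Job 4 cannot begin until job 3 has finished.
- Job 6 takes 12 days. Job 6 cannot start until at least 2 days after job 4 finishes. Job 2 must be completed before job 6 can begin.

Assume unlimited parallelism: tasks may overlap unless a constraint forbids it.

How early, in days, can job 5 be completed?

23

Job 1 can start immediately at day 0; it finishes at day 4.
After job 1 (finishes day 4), job 2 can start at day 4 and finishes at day 6.
Job 3 cannot start until job 2 (finishes day 6, plus 1-day gap → day 7); job 1 (finishes day 4). The controlling bound is day 7, so job 3 finishes at 7 + 3 = day 10.
Job 4 cannot begin until job 3 (finishes day 10). It runs from day 10 to 10 + 3 = day 13.
For job 5: job 3 (finishes day 10); job 4 (finishes day 13, plus 2-day gap → day 15). Taking the maximum gives a start of day 15, and it finishes at 15 + 8 = day 23.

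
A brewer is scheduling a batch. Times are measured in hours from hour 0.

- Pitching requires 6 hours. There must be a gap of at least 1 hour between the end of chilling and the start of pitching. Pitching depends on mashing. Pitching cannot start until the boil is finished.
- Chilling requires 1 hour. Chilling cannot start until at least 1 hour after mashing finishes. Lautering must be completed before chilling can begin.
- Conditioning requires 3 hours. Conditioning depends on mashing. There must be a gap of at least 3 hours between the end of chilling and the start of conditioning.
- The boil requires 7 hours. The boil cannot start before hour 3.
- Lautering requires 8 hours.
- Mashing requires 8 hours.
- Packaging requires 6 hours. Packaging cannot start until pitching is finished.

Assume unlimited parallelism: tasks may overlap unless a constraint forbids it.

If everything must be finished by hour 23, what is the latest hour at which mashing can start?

0

Packaging must finish by hour 23; it takes 6 hours, so it must start by 23 − 6 = hour 17.
Since packaging (must start by hour 17) depends on it, pitching must finish by hour 17. Backing off its 6-hour duration gives a latest start of hour 11.
Conditioning has no dependents, so it just needs to finish by hour 23. Starting by 23 − 3 = hour 20 achieves that.
Chilling must finish in time for pitching (must start by hour 11, minus 1-hour gap → hour 10); conditioning (must start by hour 20, minus 3-hour gap → hour 17). The tightest is hour 10, so chilling must start by 10 − 1 = hour 9.
For mashing: chilling (must start by hour 9, minus 1-hour gap → hour 8); pitching (must start by hour 11); conditioning (must start by hour 20). The most restrictive is hour 8; with an 8-hour duration, mashing must start by hour 0.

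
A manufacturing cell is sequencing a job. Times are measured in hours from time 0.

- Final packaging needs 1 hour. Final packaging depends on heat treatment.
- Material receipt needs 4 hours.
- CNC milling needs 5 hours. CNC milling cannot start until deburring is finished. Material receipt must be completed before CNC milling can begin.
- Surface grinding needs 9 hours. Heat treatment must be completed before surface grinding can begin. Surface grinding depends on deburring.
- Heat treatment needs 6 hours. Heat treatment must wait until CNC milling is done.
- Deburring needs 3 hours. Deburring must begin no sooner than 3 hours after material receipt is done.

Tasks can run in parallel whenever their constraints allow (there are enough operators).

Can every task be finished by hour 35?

Nothing blocks material receipt, so it runs from hour 0 to hour 4.
Deburring waits on material receipt (finishes hour 4, plus 3-hour gap → hour 7), so it starts at hour 7 and finishes at 7 + 3 = hour 10.
CNC milling cannot start until deburring (finishes hour 10); material receipt (finishes hour 4). The controlling bound is hour 10, so CNC milling finishes at 10 + 5 = hour 15.
Heat treatment cannot begin until CNC milling (finishes hour 15). It runs from hour 15 to 15 + 6 = hour 21.
Final packaging waits on heat treatment (finishes hour 21), so it starts at hour 21 and finishes at 21 + 1 = hour 22.
For surface grinding: heat treatment (finishes hour 21); deburring (finishes hour 10). Taking the maximum gives a start of hour 21, and it finishes at 21 + 9 = hour 30.
Every task is finished by hour 30, which is no later than the deadline of 35, so the schedule is feasible.

Yes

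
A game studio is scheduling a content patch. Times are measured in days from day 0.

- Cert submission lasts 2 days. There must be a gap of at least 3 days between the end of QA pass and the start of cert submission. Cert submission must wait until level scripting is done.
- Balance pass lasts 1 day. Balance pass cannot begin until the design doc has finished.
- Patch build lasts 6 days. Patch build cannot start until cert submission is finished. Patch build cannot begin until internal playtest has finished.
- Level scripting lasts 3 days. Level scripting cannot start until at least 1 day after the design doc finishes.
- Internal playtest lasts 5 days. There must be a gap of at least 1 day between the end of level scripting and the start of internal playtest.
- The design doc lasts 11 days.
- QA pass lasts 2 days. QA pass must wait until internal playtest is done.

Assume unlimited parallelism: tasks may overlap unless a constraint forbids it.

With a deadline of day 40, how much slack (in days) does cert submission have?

The design doc can start immediately at day 0; it finishes at day 11.
Level scripting waits on the design doc (finishes day 11, plus 1-day gap → day 12), so it starts at day 12 and finishes at 12 + 3 = day 15.
After level scripting (finishes day 15, plus 1-day gap → day 16), internal playtest can start at day 16 and finishes at day 21.
QA pass cannot begin until internal playtest (finishes day 21). It runs from day 21 to 21 + 2 = day 23.
Cert submission has to wait for QA pass (finishes day 23, plus 3-day gap → day 26); level scripting (finishes day 15). The latest of these is day 26, so cert submission runs day 26 to 26 + 2 = day 28.

Working backward from the deadline:
To finish by day 40, patch build (duration 6) must start no later than day 34.
Cert submission feeds into patch build (must start by day 34); so cert submission must finish by day 34 and therefore start by day 32.
So cert submission can start as early as day 26 and as late as day 32, giving 32 − 26 = 6 days of slack.

6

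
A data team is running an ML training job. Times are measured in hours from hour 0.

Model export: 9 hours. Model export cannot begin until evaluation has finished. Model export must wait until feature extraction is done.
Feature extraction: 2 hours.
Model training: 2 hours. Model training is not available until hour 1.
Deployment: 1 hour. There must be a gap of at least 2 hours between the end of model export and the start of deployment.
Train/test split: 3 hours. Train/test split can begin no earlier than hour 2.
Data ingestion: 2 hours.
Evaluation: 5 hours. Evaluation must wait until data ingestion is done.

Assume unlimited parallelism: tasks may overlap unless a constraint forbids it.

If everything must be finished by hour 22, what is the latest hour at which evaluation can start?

Deployment has no dependents, so it just needs to finish by hour 22. Starting by 22 − 1 = hour 21 achieves that.
Model export feeds into deployment (must start by hour 21, minus 2-hour gap → hour 19); so model export must finish by hour 19 and therefore start by hour 10.
Evaluation must finish before model export (must start by hour 10). With a 5-hour duration, evaluation must start by 10 − 5 = hour 5.

5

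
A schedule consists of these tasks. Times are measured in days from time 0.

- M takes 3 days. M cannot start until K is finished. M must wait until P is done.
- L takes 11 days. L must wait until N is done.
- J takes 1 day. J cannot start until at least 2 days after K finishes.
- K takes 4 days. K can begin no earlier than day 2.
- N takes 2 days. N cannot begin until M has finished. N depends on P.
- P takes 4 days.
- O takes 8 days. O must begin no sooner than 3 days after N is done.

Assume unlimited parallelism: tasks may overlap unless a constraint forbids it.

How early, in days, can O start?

P has no prerequisites, so it starts at day 0 and finishes at day 4.
After its own release at day 2, K can start at day 2 and finishes at day 6.
M needs all of K (finishes day 6); P (finishes day 4). That puts its earliest start at day 6; it finishes at 6 + 3 = day 9.
N has to wait for M (finishes day 9); P (finishes day 4). The latest of these is day 9, so N runs day 9 to 9 + 2 = day 11.
O waits on N (finishes day 11, plus 3-day gap → day 14), so the earliest it can start is day 14.

14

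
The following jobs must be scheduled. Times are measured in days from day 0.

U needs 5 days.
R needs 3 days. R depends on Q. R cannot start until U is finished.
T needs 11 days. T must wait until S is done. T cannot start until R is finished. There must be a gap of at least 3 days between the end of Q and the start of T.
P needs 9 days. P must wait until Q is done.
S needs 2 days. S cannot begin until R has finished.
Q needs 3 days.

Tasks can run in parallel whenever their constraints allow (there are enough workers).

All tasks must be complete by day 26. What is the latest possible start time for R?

Nothing follows T; the deadline of day 26 is its only limit. It must start by 26 − 11 = day 15.
S feeds into T (must start by day 15); so S must finish by day 15 and therefore start by day 13.
R must finish in time for S (must start by day 13); T (must start by day 15). The tightest is day 13, so R must start by 13 − 3 = day 10.

10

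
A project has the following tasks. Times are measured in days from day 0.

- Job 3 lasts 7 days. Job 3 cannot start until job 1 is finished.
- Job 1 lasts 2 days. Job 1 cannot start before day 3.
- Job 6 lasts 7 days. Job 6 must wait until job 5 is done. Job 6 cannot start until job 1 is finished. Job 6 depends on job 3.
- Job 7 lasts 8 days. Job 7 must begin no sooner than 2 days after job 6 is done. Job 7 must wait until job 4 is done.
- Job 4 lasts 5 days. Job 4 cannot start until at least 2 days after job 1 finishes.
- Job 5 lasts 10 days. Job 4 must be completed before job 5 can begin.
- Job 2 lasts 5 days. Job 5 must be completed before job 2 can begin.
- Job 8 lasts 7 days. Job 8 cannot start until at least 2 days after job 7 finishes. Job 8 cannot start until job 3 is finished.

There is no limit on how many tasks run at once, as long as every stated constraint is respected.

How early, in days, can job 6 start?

Job 1 cannot begin until its own release at day 3. It runs from day 3 to 3 + 2 = day 5.
Job 4 waits on job 1 (finishes day 5, plus 2-day gap → day 7), so it starts at day 7 and finishes at 7 + 5 = day 12.
Job 5 cannot begin until job 4 (finishes day 12). It runs from day 12 to 12 + 10 = day 22.
Job 3 waits on job 1 (finishes day 5), so it starts at day 5 and finishes at 5 + 7 = day 12.
Job 6 waits on job 5 (finishes day 22); job 1 (finishes day 5); job 3 (finishes day 12). The latest of these is day 22, which is the earliest job 6 can start.

22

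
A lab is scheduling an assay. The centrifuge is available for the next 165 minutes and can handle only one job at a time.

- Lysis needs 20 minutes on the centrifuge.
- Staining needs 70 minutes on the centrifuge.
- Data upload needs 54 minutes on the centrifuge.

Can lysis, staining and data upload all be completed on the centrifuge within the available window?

Running back to back, the jobs need 20 + 70 + 54 = 144 minutes on the centrifuge.
Since 144 ≤ 165, they fit within the window.

Yes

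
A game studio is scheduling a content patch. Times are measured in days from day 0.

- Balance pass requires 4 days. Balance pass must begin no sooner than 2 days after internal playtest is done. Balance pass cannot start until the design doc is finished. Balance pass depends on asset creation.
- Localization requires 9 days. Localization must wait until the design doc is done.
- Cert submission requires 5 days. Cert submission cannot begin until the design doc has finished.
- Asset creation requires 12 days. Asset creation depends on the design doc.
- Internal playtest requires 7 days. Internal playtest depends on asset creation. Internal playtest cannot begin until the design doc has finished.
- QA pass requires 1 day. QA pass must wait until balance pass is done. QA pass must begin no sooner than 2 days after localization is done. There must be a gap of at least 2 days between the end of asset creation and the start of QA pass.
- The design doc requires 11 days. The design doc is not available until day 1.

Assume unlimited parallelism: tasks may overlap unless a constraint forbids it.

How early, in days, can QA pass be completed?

After its own release at day 1, the design doc can start at day 1 and finishes at day 12.
Localization waits on the design doc (finishes day 12), so it starts at day 12 and finishes at 12 + 9 = day 21.
Asset creation cannot begin until the design doc (finishes day 12). It runs from day 12 to 12 + 12 = day 24.
Internal playtest cannot start until asset creation (finishes day 24); the design doc (finishes day 12). The controlling bound is day 24, so internal playtest finishes at 24 + 7 = day 31.
For balance pass: internal playtest (finishes day 31, plus 2-day gap → day 33); the design doc (finishes day 12); asset creation (finishes day 24). Taking the maximum gives a start of day 33, and it finishes at 33 + 4 = day 37.
QA pass has to wait for balance pass (finishes day 37); localization (finishes day 21, plus 2-day gap → day 23); asset creation (finishes day 24, plus 2-day gap → day 26). The latest of these is day 37, so QA pass runs day 37 to 37 + 1 = day 38.

38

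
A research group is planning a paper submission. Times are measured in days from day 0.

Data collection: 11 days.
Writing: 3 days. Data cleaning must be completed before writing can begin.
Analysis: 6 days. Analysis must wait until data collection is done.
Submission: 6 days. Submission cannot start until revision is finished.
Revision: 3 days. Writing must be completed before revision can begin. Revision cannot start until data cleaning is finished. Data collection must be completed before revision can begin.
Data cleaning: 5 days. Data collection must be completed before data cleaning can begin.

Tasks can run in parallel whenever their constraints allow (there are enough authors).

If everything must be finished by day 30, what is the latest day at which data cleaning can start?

To finish by day 30, submission (duration 6) must start no later than day 24.
Revision has to be done before submission (must start by day 24). That means finishing by day 24, i.e. starting by 24 − 3 = day 21.
Since revision (must start by day 21) depends on it, writing must finish by day 21. Backing off its 3-day duration gives a latest start of day 18.
Data cleaning feeds writing (must start by day 18); revision (must start by day 21). Taking the minimum, data cleaning must finish by day 18 and start by 18 − 5 = day 13.

13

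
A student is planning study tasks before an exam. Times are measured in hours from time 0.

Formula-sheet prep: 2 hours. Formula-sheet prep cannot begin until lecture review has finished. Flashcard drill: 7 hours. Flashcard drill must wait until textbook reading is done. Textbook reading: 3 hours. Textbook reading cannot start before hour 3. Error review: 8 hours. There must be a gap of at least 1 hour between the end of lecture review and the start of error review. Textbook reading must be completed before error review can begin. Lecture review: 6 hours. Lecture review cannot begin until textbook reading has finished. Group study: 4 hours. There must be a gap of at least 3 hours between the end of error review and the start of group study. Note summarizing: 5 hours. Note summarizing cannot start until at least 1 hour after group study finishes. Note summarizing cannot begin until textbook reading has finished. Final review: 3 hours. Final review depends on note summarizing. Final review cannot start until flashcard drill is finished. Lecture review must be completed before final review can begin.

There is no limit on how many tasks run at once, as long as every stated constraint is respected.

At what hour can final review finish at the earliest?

37

Textbook reading cannot begin until its own release at hour 3. It runs from hour 3 to 3 + 3 = hour 6.
After textbook reading (finishes hour 6), flashcard drill can start at hour 6 and finishes at hour 13.
Lecture review waits on textbook reading (finishes hour 6), so it starts at hour 6 and finishes at 6 + 6 = hour 12.
Error review needs all of lecture review (finishes hour 12, plus 1-hour gap → hour 13); textbook reading (finishes hour 6). That puts its earliest start at hour 13; it finishes at 13 + 8 = hour 21.
Group study cannot begin until error review (finishes hour 21, plus 3-hour gap → hour 24). It runs from hour 24 to 24 + 4 = hour 28.
For note summarizing: group study (finishes hour 28, plus 1-hour gap → hour 29); textbook reading (finishes hour 6). Taking the maximum gives a start of hour 29, and it finishes at 29 + 5 = hour 34.
Final review needs all of note summarizing (finishes hour 34); flashcard drill (finishes hour 13); lecture review (finishes hour 12). That puts its earliest start at hour 34; it finishes at 34 + 3 = hour 37.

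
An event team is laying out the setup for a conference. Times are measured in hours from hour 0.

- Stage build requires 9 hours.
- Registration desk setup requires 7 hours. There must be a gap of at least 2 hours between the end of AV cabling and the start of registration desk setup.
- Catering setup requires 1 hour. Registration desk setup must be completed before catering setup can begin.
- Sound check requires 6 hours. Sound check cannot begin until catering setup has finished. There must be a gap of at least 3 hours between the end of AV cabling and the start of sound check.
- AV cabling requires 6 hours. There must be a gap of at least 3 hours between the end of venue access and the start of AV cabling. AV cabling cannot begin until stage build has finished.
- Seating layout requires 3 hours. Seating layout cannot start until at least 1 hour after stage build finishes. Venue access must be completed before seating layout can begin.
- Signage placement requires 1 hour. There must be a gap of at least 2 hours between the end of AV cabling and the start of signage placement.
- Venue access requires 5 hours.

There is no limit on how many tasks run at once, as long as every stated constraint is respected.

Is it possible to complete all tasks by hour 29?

No

Stage build has no prerequisites, so it starts at hour 0 and finishes at hour 9.
Venue access can start immediately at hour 0; it finishes at hour 5.
Seating layout needs all of stage build (finishes hour 9, plus 1-hour gap → hour 10); venue access (finishes hour 5). That puts its earliest start at hour 10; it finishes at 10 + 3 = hour 13.
AV cabling cannot start until venue access (finishes hour 5, plus 3-hour gap → hour 8); stage build (finishes hour 9). The controlling bound is hour 9, so AV cabling finishes at 9 + 6 = hour 15.
After AV cabling (finishes hour 15, plus 2-hour gap → hour 17), signage placement can start at hour 17 and finishes at hour 18.
After AV cabling (finishes hour 15, plus 2-hour gap → hour 17), registration desk setup can start at hour 17 and finishes at hour 24.
Catering setup cannot begin until registration desk setup (finishes hour 24). It runs from hour 24 to 24 + 1 = hour 25.
For sound check: catering setup (finishes hour 25); AV cabling (finishes hour 15, plus 3-hour gap → hour 18). Taking the maximum gives a start of hour 25, and it finishes at 25 + 6 = hour 31.
The earliest everything can be done is hour 31, which is after the deadline of 29, so it is not possible.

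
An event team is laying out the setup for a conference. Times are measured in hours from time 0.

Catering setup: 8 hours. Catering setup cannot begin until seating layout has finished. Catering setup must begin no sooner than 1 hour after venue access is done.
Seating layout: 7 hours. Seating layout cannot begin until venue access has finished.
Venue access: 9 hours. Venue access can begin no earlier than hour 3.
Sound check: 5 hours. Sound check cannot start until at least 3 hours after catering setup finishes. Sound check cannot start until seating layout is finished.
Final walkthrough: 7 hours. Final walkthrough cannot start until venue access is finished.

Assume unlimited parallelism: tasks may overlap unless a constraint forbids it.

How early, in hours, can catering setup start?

19

Venue access cannot begin until its own release at hour 3. It runs from hour 3 to 3 + 9 = hour 12.
Seating layout cannot begin until venue access (finishes hour 12). It runs from hour 12 to 12 + 7 = hour 19.
Catering setup waits on seating layout (finishes hour 19); venue access (finishes hour 12, plus 1-hour gap → hour 13). The latest of these is hour 19, which is the earliest catering setup can start.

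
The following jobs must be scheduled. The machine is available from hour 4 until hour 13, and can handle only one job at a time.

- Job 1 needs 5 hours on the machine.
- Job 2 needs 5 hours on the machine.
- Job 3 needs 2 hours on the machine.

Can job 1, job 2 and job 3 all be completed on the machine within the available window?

The machine window is 13 − 4 = 9 hours.
Running back to back, the jobs need 5 + 5 + 2 = 12 hours on the machine.
Since 12 > 9, they cannot all fit.

No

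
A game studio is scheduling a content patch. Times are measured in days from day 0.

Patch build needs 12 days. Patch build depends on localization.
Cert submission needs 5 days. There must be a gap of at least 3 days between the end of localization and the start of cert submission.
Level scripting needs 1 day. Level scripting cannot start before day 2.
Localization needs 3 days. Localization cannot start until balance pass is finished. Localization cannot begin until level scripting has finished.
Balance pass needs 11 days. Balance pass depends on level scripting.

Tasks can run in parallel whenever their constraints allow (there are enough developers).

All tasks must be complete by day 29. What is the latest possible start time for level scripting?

Nothing follows cert submission; the deadline of day 29 is its only limit. It must start by 29 − 5 = day 24.
Patch build must finish by day 29; it takes 12 days, so it must start by 29 − 12 = day 17.
Localization feeds cert submission (must start by day 24, minus 3-day gap → day 21); patch build (must start by day 17). Taking the minimum, localization must finish by day 17 and start by 17 − 3 = day 14.
Balance pass has to be done before localization (must start by day 14). That means finishing by day 14, i.e. starting by 14 − 11 = day 3.
For level scripting: balance pass (must start by day 3); localization (must start by day 14). The most restrictive is day 3; with a 1-day duration, level scripting must start by day 2.

2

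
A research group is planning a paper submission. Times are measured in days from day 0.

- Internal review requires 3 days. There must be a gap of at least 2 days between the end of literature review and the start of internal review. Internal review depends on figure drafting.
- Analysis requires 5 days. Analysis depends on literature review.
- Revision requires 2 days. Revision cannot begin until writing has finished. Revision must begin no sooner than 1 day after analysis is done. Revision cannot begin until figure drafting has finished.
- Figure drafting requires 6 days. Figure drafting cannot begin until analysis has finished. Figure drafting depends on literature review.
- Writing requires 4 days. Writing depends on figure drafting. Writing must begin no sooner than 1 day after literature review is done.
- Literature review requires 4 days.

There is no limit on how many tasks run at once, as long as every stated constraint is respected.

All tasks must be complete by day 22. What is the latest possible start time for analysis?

5

Revision has no dependents, so it just needs to finish by day 22. Starting by 22 − 2 = day 20 achieves that.
Writing must finish before revision (must start by day 20). With a 4-day duration, writing must start by 20 − 4 = day 16.
Internal review must finish by day 22; it takes 3 days, so it must start by 22 − 3 = day 19.
Figure drafting feeds writing (must start by day 16); internal review (must start by day 19); revision (must start by day 20). Taking the minimum, figure drafting must finish by day 16 and start by 16 − 6 = day 10.
Analysis feeds figure drafting (must start by day 10); revision (must start by day 20, minus 1-day gap → day 19). Taking the minimum, analysis must finish by day 10 and start by 10 − 5 = day 5.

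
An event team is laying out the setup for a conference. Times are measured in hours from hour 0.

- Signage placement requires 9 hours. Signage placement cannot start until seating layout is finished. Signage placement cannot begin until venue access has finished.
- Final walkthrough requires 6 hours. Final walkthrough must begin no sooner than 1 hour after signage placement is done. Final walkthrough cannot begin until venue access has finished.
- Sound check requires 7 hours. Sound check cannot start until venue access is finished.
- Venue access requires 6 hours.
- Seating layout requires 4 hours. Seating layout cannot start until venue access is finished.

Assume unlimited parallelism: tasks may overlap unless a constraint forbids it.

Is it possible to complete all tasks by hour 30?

Venue access has no prerequisites, so it starts at hour 0 and finishes at hour 6.
Sound check cannot begin until venue access (finishes hour 6). It runs from hour 6 to 6 + 7 = hour 13.
Seating layout waits on venue access (finishes hour 6), so it starts at hour 6 and finishes at 6 + 4 = hour 10.
Signage placement has to wait for seating layout (finishes hour 10); venue access (finishes hour 6). The latest of these is hour 10, so signage placement runs hour 10 to 10 + 9 = hour 19.
Final walkthrough has to wait for signage placement (finishes hour 19, plus 1-hour gap → hour 20); venue access (finishes hour 6). The latest of these is hour 20, so final walkthrough runs hour 20 to 20 + 6 = hour 26.
Every task is finished by hour 26, which is no later than the deadline of 30, so the schedule is feasible.

Yes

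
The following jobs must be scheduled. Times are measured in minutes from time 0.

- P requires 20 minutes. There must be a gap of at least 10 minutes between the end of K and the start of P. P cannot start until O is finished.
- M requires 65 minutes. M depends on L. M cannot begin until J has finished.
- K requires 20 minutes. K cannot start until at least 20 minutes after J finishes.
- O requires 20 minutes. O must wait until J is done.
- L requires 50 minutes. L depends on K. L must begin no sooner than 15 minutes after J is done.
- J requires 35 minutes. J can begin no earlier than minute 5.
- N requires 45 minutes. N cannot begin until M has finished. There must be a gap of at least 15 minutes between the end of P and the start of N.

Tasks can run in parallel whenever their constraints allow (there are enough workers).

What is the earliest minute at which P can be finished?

J cannot begin until its own release at minute 5. It runs from minute 5 to 5 + 35 = minute 40.
O cannot begin until J (finishes minute 40). It runs from minute 40 to 40 + 20 = minute 60.
After J (finishes minute 40, plus 20-minute gap → minute 60), K can start at minute 60 and finishes at minute 80.
For P: K (finishes minute 80, plus 10-minute gap → minute 90); O (finishes minute 60). Taking the maximum gives a start of minute 90, and it finishes at 90 + 20 = minute 110.

110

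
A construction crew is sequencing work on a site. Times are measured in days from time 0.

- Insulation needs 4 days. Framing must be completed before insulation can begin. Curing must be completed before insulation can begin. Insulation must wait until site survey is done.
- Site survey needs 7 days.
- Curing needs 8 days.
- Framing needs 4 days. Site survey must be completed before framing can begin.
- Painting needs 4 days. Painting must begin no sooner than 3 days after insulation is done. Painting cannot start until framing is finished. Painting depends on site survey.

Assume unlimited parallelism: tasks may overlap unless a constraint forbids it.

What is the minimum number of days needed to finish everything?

Curing has no prerequisites, so it starts at day 0 and finishes at day 8.
Site survey has no prerequisites, so it starts at day 0 and finishes at day 7.
Framing cannot begin until site survey (finishes day 7). It runs from day 7 to 7 + 4 = day 11.
Insulation has to wait for framing (finishes day 11); curing (finishes day 8); site survey (finishes day 7). The latest of these is day 11, so insulation runs day 11 to 11 + 4 = day 15.
Painting has to wait for insulation (finishes day 15, plus 3-day gap → day 18); framing (finishes day 11); site survey (finishes day 7). The latest of these is day 18, so painting runs day 18 to 18 + 4 = day 22.
All tasks are finished once the last one completes. Finish times: Site survey at 7, Curing at 8, Framing at 11, Insulation at 15, Painting at 22. The latest is day 22.

22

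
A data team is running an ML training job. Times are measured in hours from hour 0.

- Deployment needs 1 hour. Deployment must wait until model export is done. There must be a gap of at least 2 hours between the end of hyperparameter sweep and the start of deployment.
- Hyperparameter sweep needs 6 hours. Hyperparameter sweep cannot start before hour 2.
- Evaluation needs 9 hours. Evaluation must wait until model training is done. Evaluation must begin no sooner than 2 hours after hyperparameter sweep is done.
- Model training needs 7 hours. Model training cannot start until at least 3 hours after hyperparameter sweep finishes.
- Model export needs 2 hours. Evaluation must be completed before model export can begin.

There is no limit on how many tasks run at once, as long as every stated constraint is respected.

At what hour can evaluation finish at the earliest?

Hyperparameter sweep cannot begin until its own release at hour 2. It runs from hour 2 to 2 + 6 = hour 8.
Model training waits on hyperparameter sweep (finishes hour 8, plus 3-hour gap → hour 11), so it starts at hour 11 and finishes at 11 + 7 = hour 18.
Evaluation cannot start until model training (finishes hour 18); hyperparameter sweep (finishes hour 8, plus 2-hour gap → hour 10). The controlling bound is hour 18, so evaluation finishes at 18 + 9 = hour 27.

27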